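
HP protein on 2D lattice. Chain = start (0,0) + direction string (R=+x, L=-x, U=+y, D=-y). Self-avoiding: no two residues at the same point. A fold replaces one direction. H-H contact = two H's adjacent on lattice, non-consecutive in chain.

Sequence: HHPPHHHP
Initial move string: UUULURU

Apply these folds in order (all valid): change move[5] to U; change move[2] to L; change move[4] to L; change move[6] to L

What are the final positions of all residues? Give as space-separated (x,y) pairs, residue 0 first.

Answer: (0,0) (0,1) (0,2) (-1,2) (-2,2) (-3,2) (-3,3) (-4,3)

Derivation:
Initial moves: UUULURU
Fold: move[5]->U => UUULUUU (positions: [(0, 0), (0, 1), (0, 2), (0, 3), (-1, 3), (-1, 4), (-1, 5), (-1, 6)])
Fold: move[2]->L => UULLUUU (positions: [(0, 0), (0, 1), (0, 2), (-1, 2), (-2, 2), (-2, 3), (-2, 4), (-2, 5)])
Fold: move[4]->L => UULLLUU (positions: [(0, 0), (0, 1), (0, 2), (-1, 2), (-2, 2), (-3, 2), (-3, 3), (-3, 4)])
Fold: move[6]->L => UULLLUL (positions: [(0, 0), (0, 1), (0, 2), (-1, 2), (-2, 2), (-3, 2), (-3, 3), (-4, 3)])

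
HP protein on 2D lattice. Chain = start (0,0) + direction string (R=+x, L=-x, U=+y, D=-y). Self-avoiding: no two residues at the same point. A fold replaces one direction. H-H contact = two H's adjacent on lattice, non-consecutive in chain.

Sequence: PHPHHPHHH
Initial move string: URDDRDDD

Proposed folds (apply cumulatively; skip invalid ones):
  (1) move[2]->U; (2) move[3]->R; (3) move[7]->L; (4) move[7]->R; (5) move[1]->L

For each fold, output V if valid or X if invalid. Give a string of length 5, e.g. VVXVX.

Initial: URDDRDDD -> [(0, 0), (0, 1), (1, 1), (1, 0), (1, -1), (2, -1), (2, -2), (2, -3), (2, -4)]
Fold 1: move[2]->U => URUDRDDD INVALID (collision), skipped
Fold 2: move[3]->R => URDRRDDD VALID
Fold 3: move[7]->L => URDRRDDL VALID
Fold 4: move[7]->R => URDRRDDR VALID
Fold 5: move[1]->L => ULDRRDDR INVALID (collision), skipped

Answer: XVVVX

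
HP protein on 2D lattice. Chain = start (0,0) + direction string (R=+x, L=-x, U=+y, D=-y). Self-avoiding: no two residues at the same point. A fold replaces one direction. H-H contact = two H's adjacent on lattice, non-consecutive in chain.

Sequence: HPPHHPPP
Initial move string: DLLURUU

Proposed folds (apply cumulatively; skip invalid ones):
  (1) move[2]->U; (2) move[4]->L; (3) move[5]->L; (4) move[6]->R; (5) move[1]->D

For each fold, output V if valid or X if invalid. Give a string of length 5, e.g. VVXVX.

Initial: DLLURUU -> [(0, 0), (0, -1), (-1, -1), (-2, -1), (-2, 0), (-1, 0), (-1, 1), (-1, 2)]
Fold 1: move[2]->U => DLUURUU VALID
Fold 2: move[4]->L => DLUULUU VALID
Fold 3: move[5]->L => DLUULLU VALID
Fold 4: move[6]->R => DLUULLR INVALID (collision), skipped
Fold 5: move[1]->D => DDUULLU INVALID (collision), skipped

Answer: VVVXX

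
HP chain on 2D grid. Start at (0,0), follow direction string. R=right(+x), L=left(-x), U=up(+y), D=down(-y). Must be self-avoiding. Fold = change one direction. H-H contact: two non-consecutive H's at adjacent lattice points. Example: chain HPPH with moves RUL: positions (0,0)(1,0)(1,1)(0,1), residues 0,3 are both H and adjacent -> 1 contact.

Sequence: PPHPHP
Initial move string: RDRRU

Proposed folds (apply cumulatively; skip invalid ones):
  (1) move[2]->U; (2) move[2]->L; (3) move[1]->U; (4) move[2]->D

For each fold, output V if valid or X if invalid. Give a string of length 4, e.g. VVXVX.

Initial: RDRRU -> [(0, 0), (1, 0), (1, -1), (2, -1), (3, -1), (3, 0)]
Fold 1: move[2]->U => RDURU INVALID (collision), skipped
Fold 2: move[2]->L => RDLRU INVALID (collision), skipped
Fold 3: move[1]->U => RURRU VALID
Fold 4: move[2]->D => RUDRU INVALID (collision), skipped

Answer: XXVX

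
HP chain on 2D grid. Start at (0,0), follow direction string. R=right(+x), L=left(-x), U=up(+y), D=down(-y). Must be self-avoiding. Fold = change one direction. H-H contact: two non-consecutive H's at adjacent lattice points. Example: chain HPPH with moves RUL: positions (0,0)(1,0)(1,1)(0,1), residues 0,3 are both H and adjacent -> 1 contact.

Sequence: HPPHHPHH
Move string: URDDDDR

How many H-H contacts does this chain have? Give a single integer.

Positions: [(0, 0), (0, 1), (1, 1), (1, 0), (1, -1), (1, -2), (1, -3), (2, -3)]
H-H contact: residue 0 @(0,0) - residue 3 @(1, 0)

Answer: 1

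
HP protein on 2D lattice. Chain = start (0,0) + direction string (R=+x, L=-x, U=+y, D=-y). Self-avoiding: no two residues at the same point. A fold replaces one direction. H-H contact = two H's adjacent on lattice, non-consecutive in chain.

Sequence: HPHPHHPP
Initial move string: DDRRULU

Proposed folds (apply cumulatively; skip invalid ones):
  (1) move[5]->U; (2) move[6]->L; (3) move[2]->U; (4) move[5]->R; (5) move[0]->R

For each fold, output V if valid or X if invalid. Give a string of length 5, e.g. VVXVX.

Initial: DDRRULU -> [(0, 0), (0, -1), (0, -2), (1, -2), (2, -2), (2, -1), (1, -1), (1, 0)]
Fold 1: move[5]->U => DDRRUUU VALID
Fold 2: move[6]->L => DDRRUUL VALID
Fold 3: move[2]->U => DDURUUL INVALID (collision), skipped
Fold 4: move[5]->R => DDRRURL INVALID (collision), skipped
Fold 5: move[0]->R => RDRRUUL VALID

Answer: VVXXV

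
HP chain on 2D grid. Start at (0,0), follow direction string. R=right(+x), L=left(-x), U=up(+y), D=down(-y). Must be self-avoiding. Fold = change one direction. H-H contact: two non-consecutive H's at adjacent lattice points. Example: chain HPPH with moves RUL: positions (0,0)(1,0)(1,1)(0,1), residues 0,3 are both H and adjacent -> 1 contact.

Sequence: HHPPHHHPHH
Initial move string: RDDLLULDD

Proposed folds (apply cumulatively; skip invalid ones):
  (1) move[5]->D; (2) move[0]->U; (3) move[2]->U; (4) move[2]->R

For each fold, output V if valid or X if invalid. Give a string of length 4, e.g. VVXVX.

Initial: RDDLLULDD -> [(0, 0), (1, 0), (1, -1), (1, -2), (0, -2), (-1, -2), (-1, -1), (-2, -1), (-2, -2), (-2, -3)]
Fold 1: move[5]->D => RDDLLDLDD VALID
Fold 2: move[0]->U => UDDLLDLDD INVALID (collision), skipped
Fold 3: move[2]->U => RDULLDLDD INVALID (collision), skipped
Fold 4: move[2]->R => RDRLLDLDD INVALID (collision), skipped

Answer: VXXX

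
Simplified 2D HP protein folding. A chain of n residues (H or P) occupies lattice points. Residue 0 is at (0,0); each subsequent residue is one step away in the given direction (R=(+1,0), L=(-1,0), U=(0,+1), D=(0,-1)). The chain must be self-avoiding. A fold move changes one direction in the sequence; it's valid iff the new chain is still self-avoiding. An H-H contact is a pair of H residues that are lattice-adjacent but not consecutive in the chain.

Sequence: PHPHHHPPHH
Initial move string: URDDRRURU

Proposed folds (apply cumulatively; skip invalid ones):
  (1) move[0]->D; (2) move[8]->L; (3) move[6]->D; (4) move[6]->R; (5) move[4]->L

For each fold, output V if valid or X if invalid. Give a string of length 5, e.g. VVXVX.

Initial: URDDRRURU -> [(0, 0), (0, 1), (1, 1), (1, 0), (1, -1), (2, -1), (3, -1), (3, 0), (4, 0), (4, 1)]
Fold 1: move[0]->D => DRDDRRURU VALID
Fold 2: move[8]->L => DRDDRRURL INVALID (collision), skipped
Fold 3: move[6]->D => DRDDRRDRU VALID
Fold 4: move[6]->R => DRDDRRRRU VALID
Fold 5: move[4]->L => DRDDLRRRU INVALID (collision), skipped

Answer: VXVVX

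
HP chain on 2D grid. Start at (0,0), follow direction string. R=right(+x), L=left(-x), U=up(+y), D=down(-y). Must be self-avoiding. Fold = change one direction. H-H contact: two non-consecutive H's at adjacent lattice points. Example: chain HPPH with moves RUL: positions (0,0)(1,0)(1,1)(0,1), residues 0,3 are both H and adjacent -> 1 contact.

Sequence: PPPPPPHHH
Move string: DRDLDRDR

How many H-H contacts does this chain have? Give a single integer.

Positions: [(0, 0), (0, -1), (1, -1), (1, -2), (0, -2), (0, -3), (1, -3), (1, -4), (2, -4)]
No H-H contacts found.

Answer: 0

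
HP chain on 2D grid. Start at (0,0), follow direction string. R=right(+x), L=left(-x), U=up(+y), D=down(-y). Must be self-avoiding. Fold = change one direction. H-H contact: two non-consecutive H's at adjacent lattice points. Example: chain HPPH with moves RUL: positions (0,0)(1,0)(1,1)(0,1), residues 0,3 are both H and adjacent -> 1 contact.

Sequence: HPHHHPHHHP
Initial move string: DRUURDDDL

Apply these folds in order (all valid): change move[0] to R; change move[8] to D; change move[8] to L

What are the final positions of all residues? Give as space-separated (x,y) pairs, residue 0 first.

Answer: (0,0) (1,0) (2,0) (2,1) (2,2) (3,2) (3,1) (3,0) (3,-1) (2,-1)

Derivation:
Initial moves: DRUURDDDL
Fold: move[0]->R => RRUURDDDL (positions: [(0, 0), (1, 0), (2, 0), (2, 1), (2, 2), (3, 2), (3, 1), (3, 0), (3, -1), (2, -1)])
Fold: move[8]->D => RRUURDDDD (positions: [(0, 0), (1, 0), (2, 0), (2, 1), (2, 2), (3, 2), (3, 1), (3, 0), (3, -1), (3, -2)])
Fold: move[8]->L => RRUURDDDL (positions: [(0, 0), (1, 0), (2, 0), (2, 1), (2, 2), (3, 2), (3, 1), (3, 0), (3, -1), (2, -1)])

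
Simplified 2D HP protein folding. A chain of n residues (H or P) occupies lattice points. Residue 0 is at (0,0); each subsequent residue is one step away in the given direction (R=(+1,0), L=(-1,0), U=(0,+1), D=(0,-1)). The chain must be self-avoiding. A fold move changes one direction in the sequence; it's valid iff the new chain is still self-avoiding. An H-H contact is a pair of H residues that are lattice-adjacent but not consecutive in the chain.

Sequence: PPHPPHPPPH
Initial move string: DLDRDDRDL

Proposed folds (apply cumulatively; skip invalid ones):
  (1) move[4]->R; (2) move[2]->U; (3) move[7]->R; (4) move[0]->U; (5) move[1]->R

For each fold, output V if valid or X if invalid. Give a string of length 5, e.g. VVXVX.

Answer: VXXXV

Derivation:
Initial: DLDRDDRDL -> [(0, 0), (0, -1), (-1, -1), (-1, -2), (0, -2), (0, -3), (0, -4), (1, -4), (1, -5), (0, -5)]
Fold 1: move[4]->R => DLDRRDRDL VALID
Fold 2: move[2]->U => DLURRDRDL INVALID (collision), skipped
Fold 3: move[7]->R => DLDRRDRRL INVALID (collision), skipped
Fold 4: move[0]->U => ULDRRDRDL INVALID (collision), skipped
Fold 5: move[1]->R => DRDRRDRDL VALID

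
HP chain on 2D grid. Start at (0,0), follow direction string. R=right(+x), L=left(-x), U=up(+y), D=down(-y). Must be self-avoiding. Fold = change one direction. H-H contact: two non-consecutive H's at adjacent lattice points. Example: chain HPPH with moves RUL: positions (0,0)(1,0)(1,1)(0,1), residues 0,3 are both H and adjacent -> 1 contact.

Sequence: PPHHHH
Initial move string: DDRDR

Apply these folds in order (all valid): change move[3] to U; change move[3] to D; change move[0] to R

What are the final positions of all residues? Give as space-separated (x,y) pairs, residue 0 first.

Answer: (0,0) (1,0) (1,-1) (2,-1) (2,-2) (3,-2)

Derivation:
Initial moves: DDRDR
Fold: move[3]->U => DDRUR (positions: [(0, 0), (0, -1), (0, -2), (1, -2), (1, -1), (2, -1)])
Fold: move[3]->D => DDRDR (positions: [(0, 0), (0, -1), (0, -2), (1, -2), (1, -3), (2, -3)])
Fold: move[0]->R => RDRDR (positions: [(0, 0), (1, 0), (1, -1), (2, -1), (2, -2), (3, -2)])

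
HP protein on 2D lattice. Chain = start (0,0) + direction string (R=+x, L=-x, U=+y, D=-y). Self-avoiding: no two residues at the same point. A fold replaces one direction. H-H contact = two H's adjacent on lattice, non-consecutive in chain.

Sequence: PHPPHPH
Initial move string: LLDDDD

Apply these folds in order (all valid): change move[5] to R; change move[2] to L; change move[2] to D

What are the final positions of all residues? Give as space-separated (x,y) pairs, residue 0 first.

Answer: (0,0) (-1,0) (-2,0) (-2,-1) (-2,-2) (-2,-3) (-1,-3)

Derivation:
Initial moves: LLDDDD
Fold: move[5]->R => LLDDDR (positions: [(0, 0), (-1, 0), (-2, 0), (-2, -1), (-2, -2), (-2, -3), (-1, -3)])
Fold: move[2]->L => LLLDDR (positions: [(0, 0), (-1, 0), (-2, 0), (-3, 0), (-3, -1), (-3, -2), (-2, -2)])
Fold: move[2]->D => LLDDDR (positions: [(0, 0), (-1, 0), (-2, 0), (-2, -1), (-2, -2), (-2, -3), (-1, -3)])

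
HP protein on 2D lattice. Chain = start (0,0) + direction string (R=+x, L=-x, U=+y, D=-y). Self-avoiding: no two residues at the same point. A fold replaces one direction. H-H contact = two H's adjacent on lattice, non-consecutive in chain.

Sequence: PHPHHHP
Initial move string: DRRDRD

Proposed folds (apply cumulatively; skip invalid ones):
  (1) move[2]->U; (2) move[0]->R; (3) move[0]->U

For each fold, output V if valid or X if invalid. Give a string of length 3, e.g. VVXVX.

Initial: DRRDRD -> [(0, 0), (0, -1), (1, -1), (2, -1), (2, -2), (3, -2), (3, -3)]
Fold 1: move[2]->U => DRUDRD INVALID (collision), skipped
Fold 2: move[0]->R => RRRDRD VALID
Fold 3: move[0]->U => URRDRD VALID

Answer: XVV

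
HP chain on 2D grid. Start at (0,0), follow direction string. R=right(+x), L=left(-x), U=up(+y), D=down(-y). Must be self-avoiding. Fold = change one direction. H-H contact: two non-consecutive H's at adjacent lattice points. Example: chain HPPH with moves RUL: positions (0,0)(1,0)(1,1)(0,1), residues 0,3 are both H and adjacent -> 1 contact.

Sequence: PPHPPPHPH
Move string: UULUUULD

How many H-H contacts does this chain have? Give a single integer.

Answer: 0

Derivation:
Positions: [(0, 0), (0, 1), (0, 2), (-1, 2), (-1, 3), (-1, 4), (-1, 5), (-2, 5), (-2, 4)]
No H-H contacts found.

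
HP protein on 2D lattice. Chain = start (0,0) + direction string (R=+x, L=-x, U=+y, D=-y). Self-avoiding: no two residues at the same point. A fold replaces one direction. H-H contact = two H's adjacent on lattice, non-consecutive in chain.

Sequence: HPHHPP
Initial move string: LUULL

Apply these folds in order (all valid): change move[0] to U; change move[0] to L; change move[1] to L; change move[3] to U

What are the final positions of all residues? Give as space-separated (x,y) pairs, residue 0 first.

Answer: (0,0) (-1,0) (-2,0) (-2,1) (-2,2) (-3,2)

Derivation:
Initial moves: LUULL
Fold: move[0]->U => UUULL (positions: [(0, 0), (0, 1), (0, 2), (0, 3), (-1, 3), (-2, 3)])
Fold: move[0]->L => LUULL (positions: [(0, 0), (-1, 0), (-1, 1), (-1, 2), (-2, 2), (-3, 2)])
Fold: move[1]->L => LLULL (positions: [(0, 0), (-1, 0), (-2, 0), (-2, 1), (-3, 1), (-4, 1)])
Fold: move[3]->U => LLUUL (positions: [(0, 0), (-1, 0), (-2, 0), (-2, 1), (-2, 2), (-3, 2)])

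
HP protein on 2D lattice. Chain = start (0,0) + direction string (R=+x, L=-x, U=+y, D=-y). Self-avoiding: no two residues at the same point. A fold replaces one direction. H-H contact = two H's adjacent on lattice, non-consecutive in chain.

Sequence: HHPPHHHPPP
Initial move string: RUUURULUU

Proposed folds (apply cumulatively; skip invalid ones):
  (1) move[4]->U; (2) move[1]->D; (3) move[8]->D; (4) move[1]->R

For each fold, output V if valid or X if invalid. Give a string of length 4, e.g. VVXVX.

Initial: RUUURULUU -> [(0, 0), (1, 0), (1, 1), (1, 2), (1, 3), (2, 3), (2, 4), (1, 4), (1, 5), (1, 6)]
Fold 1: move[4]->U => RUUUUULUU VALID
Fold 2: move[1]->D => RDUUUULUU INVALID (collision), skipped
Fold 3: move[8]->D => RUUUUULUD INVALID (collision), skipped
Fold 4: move[1]->R => RRUUUULUU VALID

Answer: VXXV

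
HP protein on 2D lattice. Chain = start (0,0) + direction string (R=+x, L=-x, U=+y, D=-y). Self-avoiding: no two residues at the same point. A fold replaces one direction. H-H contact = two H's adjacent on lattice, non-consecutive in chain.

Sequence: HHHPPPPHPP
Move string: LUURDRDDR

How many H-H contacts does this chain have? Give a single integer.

Answer: 1

Derivation:
Positions: [(0, 0), (-1, 0), (-1, 1), (-1, 2), (0, 2), (0, 1), (1, 1), (1, 0), (1, -1), (2, -1)]
H-H contact: residue 0 @(0,0) - residue 7 @(1, 0)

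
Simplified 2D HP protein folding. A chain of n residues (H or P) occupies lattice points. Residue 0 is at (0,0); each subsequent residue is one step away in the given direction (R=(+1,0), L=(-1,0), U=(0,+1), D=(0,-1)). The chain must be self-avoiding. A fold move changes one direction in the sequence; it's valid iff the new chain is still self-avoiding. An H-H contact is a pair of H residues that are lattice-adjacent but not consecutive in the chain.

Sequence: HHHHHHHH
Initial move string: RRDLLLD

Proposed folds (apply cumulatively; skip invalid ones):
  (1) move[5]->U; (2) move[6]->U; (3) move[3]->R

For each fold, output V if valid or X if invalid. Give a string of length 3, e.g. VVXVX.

Initial: RRDLLLD -> [(0, 0), (1, 0), (2, 0), (2, -1), (1, -1), (0, -1), (-1, -1), (-1, -2)]
Fold 1: move[5]->U => RRDLLUD INVALID (collision), skipped
Fold 2: move[6]->U => RRDLLLU VALID
Fold 3: move[3]->R => RRDRLLU INVALID (collision), skipped

Answer: XVX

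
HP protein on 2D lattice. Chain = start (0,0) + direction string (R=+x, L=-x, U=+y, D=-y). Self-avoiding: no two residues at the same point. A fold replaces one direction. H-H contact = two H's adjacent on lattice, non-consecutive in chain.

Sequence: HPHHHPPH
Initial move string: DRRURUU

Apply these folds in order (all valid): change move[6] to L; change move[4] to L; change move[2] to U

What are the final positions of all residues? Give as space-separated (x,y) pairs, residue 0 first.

Answer: (0,0) (0,-1) (1,-1) (1,0) (1,1) (0,1) (0,2) (-1,2)

Derivation:
Initial moves: DRRURUU
Fold: move[6]->L => DRRURUL (positions: [(0, 0), (0, -1), (1, -1), (2, -1), (2, 0), (3, 0), (3, 1), (2, 1)])
Fold: move[4]->L => DRRULUL (positions: [(0, 0), (0, -1), (1, -1), (2, -1), (2, 0), (1, 0), (1, 1), (0, 1)])
Fold: move[2]->U => DRUULUL (positions: [(0, 0), (0, -1), (1, -1), (1, 0), (1, 1), (0, 1), (0, 2), (-1, 2)])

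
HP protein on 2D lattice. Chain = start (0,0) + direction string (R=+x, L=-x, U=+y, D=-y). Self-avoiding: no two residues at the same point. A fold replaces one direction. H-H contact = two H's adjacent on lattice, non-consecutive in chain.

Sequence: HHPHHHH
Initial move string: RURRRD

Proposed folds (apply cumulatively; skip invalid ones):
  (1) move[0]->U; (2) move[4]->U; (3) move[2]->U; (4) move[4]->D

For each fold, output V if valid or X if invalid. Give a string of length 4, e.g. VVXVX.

Initial: RURRRD -> [(0, 0), (1, 0), (1, 1), (2, 1), (3, 1), (4, 1), (4, 0)]
Fold 1: move[0]->U => UURRRD VALID
Fold 2: move[4]->U => UURRUD INVALID (collision), skipped
Fold 3: move[2]->U => UUURRD VALID
Fold 4: move[4]->D => UUURDD VALID

Answer: VXVV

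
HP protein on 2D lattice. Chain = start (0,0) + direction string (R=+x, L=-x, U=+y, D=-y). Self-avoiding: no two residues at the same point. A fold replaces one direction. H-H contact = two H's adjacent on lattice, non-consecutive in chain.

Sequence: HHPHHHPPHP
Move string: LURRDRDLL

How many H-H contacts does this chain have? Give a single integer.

Answer: 3

Derivation:
Positions: [(0, 0), (-1, 0), (-1, 1), (0, 1), (1, 1), (1, 0), (2, 0), (2, -1), (1, -1), (0, -1)]
H-H contact: residue 0 @(0,0) - residue 5 @(1, 0)
H-H contact: residue 0 @(0,0) - residue 3 @(0, 1)
H-H contact: residue 5 @(1,0) - residue 8 @(1, -1)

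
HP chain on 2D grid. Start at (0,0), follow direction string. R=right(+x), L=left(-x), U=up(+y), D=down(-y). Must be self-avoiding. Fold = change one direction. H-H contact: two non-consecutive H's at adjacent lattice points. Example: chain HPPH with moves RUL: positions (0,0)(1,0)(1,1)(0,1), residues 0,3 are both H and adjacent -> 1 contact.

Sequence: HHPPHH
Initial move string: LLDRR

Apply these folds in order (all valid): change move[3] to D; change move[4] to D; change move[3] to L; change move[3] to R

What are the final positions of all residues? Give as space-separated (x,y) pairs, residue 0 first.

Answer: (0,0) (-1,0) (-2,0) (-2,-1) (-1,-1) (-1,-2)

Derivation:
Initial moves: LLDRR
Fold: move[3]->D => LLDDR (positions: [(0, 0), (-1, 0), (-2, 0), (-2, -1), (-2, -2), (-1, -2)])
Fold: move[4]->D => LLDDD (positions: [(0, 0), (-1, 0), (-2, 0), (-2, -1), (-2, -2), (-2, -3)])
Fold: move[3]->L => LLDLD (positions: [(0, 0), (-1, 0), (-2, 0), (-2, -1), (-3, -1), (-3, -2)])
Fold: move[3]->R => LLDRD (positions: [(0, 0), (-1, 0), (-2, 0), (-2, -1), (-1, -1), (-1, -2)])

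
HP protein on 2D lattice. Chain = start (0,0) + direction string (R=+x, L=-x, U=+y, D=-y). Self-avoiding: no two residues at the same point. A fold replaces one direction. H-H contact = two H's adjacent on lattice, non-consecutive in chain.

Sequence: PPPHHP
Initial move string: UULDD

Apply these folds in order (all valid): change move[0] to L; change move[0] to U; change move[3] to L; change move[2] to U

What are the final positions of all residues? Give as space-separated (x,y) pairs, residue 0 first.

Initial moves: UULDD
Fold: move[0]->L => LULDD (positions: [(0, 0), (-1, 0), (-1, 1), (-2, 1), (-2, 0), (-2, -1)])
Fold: move[0]->U => UULDD (positions: [(0, 0), (0, 1), (0, 2), (-1, 2), (-1, 1), (-1, 0)])
Fold: move[3]->L => UULLD (positions: [(0, 0), (0, 1), (0, 2), (-1, 2), (-2, 2), (-2, 1)])
Fold: move[2]->U => UUULD (positions: [(0, 0), (0, 1), (0, 2), (0, 3), (-1, 3), (-1, 2)])

Answer: (0,0) (0,1) (0,2) (0,3) (-1,3) (-1,2)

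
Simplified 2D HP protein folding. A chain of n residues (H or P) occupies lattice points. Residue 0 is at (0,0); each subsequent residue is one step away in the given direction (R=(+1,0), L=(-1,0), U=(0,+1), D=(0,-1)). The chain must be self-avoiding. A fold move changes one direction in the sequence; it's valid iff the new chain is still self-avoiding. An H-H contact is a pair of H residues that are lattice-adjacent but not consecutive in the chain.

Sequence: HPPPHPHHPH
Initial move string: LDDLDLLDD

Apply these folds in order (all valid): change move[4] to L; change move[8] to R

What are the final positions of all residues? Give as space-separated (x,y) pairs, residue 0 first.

Initial moves: LDDLDLLDD
Fold: move[4]->L => LDDLLLLDD (positions: [(0, 0), (-1, 0), (-1, -1), (-1, -2), (-2, -2), (-3, -2), (-4, -2), (-5, -2), (-5, -3), (-5, -4)])
Fold: move[8]->R => LDDLLLLDR (positions: [(0, 0), (-1, 0), (-1, -1), (-1, -2), (-2, -2), (-3, -2), (-4, -2), (-5, -2), (-5, -3), (-4, -3)])

Answer: (0,0) (-1,0) (-1,-1) (-1,-2) (-2,-2) (-3,-2) (-4,-2) (-5,-2) (-5,-3) (-4,-3)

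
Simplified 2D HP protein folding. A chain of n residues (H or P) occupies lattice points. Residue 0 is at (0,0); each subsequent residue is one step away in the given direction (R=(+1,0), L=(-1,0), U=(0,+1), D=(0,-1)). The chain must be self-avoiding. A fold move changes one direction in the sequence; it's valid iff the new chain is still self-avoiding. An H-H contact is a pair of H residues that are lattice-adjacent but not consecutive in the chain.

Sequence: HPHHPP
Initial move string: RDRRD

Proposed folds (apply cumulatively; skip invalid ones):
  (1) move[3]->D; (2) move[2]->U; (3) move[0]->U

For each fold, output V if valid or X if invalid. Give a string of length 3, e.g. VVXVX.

Initial: RDRRD -> [(0, 0), (1, 0), (1, -1), (2, -1), (3, -1), (3, -2)]
Fold 1: move[3]->D => RDRDD VALID
Fold 2: move[2]->U => RDUDD INVALID (collision), skipped
Fold 3: move[0]->U => UDRDD INVALID (collision), skipped

Answer: VXX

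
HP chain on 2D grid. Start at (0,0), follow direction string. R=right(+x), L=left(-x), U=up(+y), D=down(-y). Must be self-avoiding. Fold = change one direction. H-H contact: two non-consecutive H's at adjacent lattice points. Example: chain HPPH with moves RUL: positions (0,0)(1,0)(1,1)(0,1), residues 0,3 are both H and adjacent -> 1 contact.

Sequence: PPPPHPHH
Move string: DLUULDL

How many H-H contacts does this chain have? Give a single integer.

Positions: [(0, 0), (0, -1), (-1, -1), (-1, 0), (-1, 1), (-2, 1), (-2, 0), (-3, 0)]
No H-H contacts found.

Answer: 0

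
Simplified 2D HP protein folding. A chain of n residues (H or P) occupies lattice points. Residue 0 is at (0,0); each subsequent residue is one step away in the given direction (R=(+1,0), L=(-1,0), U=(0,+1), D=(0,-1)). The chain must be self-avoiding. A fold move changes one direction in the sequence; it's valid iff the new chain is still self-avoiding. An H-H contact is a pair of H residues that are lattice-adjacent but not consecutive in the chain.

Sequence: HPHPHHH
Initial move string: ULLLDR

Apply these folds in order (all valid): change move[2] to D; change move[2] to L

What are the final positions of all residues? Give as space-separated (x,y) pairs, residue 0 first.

Initial moves: ULLLDR
Fold: move[2]->D => ULDLDR (positions: [(0, 0), (0, 1), (-1, 1), (-1, 0), (-2, 0), (-2, -1), (-1, -1)])
Fold: move[2]->L => ULLLDR (positions: [(0, 0), (0, 1), (-1, 1), (-2, 1), (-3, 1), (-3, 0), (-2, 0)])

Answer: (0,0) (0,1) (-1,1) (-2,1) (-3,1) (-3,0) (-2,0)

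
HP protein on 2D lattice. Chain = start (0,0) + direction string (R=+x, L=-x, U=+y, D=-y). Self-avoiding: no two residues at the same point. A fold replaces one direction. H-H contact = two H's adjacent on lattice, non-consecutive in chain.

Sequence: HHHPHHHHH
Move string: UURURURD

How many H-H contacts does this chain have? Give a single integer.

Positions: [(0, 0), (0, 1), (0, 2), (1, 2), (1, 3), (2, 3), (2, 4), (3, 4), (3, 3)]
H-H contact: residue 5 @(2,3) - residue 8 @(3, 3)

Answer: 1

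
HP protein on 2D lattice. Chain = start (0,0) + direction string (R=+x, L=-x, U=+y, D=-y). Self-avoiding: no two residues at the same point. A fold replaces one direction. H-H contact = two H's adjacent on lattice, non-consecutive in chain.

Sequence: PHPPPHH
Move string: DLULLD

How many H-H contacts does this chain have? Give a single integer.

Positions: [(0, 0), (0, -1), (-1, -1), (-1, 0), (-2, 0), (-3, 0), (-3, -1)]
No H-H contacts found.

Answer: 0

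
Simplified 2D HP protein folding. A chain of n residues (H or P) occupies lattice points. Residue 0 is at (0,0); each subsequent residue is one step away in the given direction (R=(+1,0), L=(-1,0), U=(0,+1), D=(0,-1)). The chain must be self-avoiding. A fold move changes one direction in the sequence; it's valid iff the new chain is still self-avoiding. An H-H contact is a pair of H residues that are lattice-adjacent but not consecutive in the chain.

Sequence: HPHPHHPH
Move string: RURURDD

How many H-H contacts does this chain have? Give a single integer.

Answer: 0

Derivation:
Positions: [(0, 0), (1, 0), (1, 1), (2, 1), (2, 2), (3, 2), (3, 1), (3, 0)]
No H-H contacts found.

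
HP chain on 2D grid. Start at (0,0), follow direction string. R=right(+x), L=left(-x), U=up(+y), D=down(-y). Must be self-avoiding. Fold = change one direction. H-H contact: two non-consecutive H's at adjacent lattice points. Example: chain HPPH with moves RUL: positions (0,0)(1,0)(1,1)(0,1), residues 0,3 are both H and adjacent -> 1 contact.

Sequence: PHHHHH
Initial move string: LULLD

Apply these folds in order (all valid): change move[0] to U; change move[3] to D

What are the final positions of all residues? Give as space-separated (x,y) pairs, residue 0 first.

Initial moves: LULLD
Fold: move[0]->U => UULLD (positions: [(0, 0), (0, 1), (0, 2), (-1, 2), (-2, 2), (-2, 1)])
Fold: move[3]->D => UULDD (positions: [(0, 0), (0, 1), (0, 2), (-1, 2), (-1, 1), (-1, 0)])

Answer: (0,0) (0,1) (0,2) (-1,2) (-1,1) (-1,0)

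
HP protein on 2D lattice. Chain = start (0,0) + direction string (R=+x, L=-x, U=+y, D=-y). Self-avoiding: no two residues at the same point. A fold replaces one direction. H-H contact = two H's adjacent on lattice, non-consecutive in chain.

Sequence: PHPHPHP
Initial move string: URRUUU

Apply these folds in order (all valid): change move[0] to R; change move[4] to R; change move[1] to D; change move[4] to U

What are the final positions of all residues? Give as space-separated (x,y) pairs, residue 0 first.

Answer: (0,0) (1,0) (1,-1) (2,-1) (2,0) (2,1) (2,2)

Derivation:
Initial moves: URRUUU
Fold: move[0]->R => RRRUUU (positions: [(0, 0), (1, 0), (2, 0), (3, 0), (3, 1), (3, 2), (3, 3)])
Fold: move[4]->R => RRRURU (positions: [(0, 0), (1, 0), (2, 0), (3, 0), (3, 1), (4, 1), (4, 2)])
Fold: move[1]->D => RDRURU (positions: [(0, 0), (1, 0), (1, -1), (2, -1), (2, 0), (3, 0), (3, 1)])
Fold: move[4]->U => RDRUUU (positions: [(0, 0), (1, 0), (1, -1), (2, -1), (2, 0), (2, 1), (2, 2)])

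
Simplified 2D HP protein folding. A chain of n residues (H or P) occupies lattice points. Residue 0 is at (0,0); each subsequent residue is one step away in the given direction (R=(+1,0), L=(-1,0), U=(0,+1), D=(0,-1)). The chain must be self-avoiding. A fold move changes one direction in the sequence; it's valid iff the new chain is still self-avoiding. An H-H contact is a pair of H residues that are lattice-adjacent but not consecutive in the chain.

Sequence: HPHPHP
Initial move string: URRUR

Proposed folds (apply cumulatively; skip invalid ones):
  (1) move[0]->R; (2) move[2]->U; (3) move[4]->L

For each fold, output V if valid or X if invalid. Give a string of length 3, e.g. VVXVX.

Initial: URRUR -> [(0, 0), (0, 1), (1, 1), (2, 1), (2, 2), (3, 2)]
Fold 1: move[0]->R => RRRUR VALID
Fold 2: move[2]->U => RRUUR VALID
Fold 3: move[4]->L => RRUUL VALID

Answer: VVV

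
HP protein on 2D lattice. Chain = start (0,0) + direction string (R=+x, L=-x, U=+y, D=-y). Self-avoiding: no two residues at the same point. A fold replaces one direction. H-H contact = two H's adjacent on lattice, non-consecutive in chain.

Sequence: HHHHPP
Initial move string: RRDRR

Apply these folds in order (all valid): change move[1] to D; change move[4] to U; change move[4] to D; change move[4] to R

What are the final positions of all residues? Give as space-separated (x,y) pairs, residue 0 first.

Initial moves: RRDRR
Fold: move[1]->D => RDDRR (positions: [(0, 0), (1, 0), (1, -1), (1, -2), (2, -2), (3, -2)])
Fold: move[4]->U => RDDRU (positions: [(0, 0), (1, 0), (1, -1), (1, -2), (2, -2), (2, -1)])
Fold: move[4]->D => RDDRD (positions: [(0, 0), (1, 0), (1, -1), (1, -2), (2, -2), (2, -3)])
Fold: move[4]->R => RDDRR (positions: [(0, 0), (1, 0), (1, -1), (1, -2), (2, -2), (3, -2)])

Answer: (0,0) (1,0) (1,-1) (1,-2) (2,-2) (3,-2)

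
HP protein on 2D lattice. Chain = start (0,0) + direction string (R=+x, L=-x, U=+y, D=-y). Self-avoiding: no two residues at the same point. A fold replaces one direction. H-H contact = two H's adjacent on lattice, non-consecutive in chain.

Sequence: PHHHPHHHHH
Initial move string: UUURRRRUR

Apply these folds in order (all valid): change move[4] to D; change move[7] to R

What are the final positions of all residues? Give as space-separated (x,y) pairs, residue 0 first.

Initial moves: UUURRRRUR
Fold: move[4]->D => UUURDRRUR (positions: [(0, 0), (0, 1), (0, 2), (0, 3), (1, 3), (1, 2), (2, 2), (3, 2), (3, 3), (4, 3)])
Fold: move[7]->R => UUURDRRRR (positions: [(0, 0), (0, 1), (0, 2), (0, 3), (1, 3), (1, 2), (2, 2), (3, 2), (4, 2), (5, 2)])

Answer: (0,0) (0,1) (0,2) (0,3) (1,3) (1,2) (2,2) (3,2) (4,2) (5,2)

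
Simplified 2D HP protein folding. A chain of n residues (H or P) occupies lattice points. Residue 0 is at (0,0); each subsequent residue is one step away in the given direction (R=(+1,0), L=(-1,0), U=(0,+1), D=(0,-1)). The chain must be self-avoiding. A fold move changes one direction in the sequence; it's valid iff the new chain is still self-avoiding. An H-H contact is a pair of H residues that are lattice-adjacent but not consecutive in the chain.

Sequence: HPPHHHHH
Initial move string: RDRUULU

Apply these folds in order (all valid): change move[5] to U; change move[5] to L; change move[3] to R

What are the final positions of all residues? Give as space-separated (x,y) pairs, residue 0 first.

Answer: (0,0) (1,0) (1,-1) (2,-1) (3,-1) (3,0) (2,0) (2,1)

Derivation:
Initial moves: RDRUULU
Fold: move[5]->U => RDRUUUU (positions: [(0, 0), (1, 0), (1, -1), (2, -1), (2, 0), (2, 1), (2, 2), (2, 3)])
Fold: move[5]->L => RDRUULU (positions: [(0, 0), (1, 0), (1, -1), (2, -1), (2, 0), (2, 1), (1, 1), (1, 2)])
Fold: move[3]->R => RDRRULU (positions: [(0, 0), (1, 0), (1, -1), (2, -1), (3, -1), (3, 0), (2, 0), (2, 1)])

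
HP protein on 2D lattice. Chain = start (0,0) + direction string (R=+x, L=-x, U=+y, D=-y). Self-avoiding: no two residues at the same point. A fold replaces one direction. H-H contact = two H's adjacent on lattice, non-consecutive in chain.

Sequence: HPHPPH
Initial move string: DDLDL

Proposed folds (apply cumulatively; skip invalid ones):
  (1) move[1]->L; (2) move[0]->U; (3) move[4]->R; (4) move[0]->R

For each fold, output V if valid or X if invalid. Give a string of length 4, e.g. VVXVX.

Answer: VVVX

Derivation:
Initial: DDLDL -> [(0, 0), (0, -1), (0, -2), (-1, -2), (-1, -3), (-2, -3)]
Fold 1: move[1]->L => DLLDL VALID
Fold 2: move[0]->U => ULLDL VALID
Fold 3: move[4]->R => ULLDR VALID
Fold 4: move[0]->R => RLLDR INVALID (collision), skipped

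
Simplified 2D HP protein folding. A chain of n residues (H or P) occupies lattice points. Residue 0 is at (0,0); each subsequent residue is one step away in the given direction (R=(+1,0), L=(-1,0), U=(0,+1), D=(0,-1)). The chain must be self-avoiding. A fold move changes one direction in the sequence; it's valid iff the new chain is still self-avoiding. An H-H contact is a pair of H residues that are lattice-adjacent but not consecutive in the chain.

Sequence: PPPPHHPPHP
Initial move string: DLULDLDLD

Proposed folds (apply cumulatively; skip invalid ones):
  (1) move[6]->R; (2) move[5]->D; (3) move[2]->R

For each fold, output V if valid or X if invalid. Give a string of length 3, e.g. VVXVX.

Answer: XVX

Derivation:
Initial: DLULDLDLD -> [(0, 0), (0, -1), (-1, -1), (-1, 0), (-2, 0), (-2, -1), (-3, -1), (-3, -2), (-4, -2), (-4, -3)]
Fold 1: move[6]->R => DLULDLRLD INVALID (collision), skipped
Fold 2: move[5]->D => DLULDDDLD VALID
Fold 3: move[2]->R => DLRLDDDLD INVALID (collision), skipped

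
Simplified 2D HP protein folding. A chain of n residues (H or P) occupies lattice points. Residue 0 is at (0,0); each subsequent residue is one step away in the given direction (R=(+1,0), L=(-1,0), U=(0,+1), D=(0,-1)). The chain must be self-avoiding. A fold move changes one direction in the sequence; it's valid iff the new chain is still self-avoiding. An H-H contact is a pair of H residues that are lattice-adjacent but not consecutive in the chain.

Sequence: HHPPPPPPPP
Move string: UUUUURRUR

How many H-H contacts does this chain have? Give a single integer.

Answer: 0

Derivation:
Positions: [(0, 0), (0, 1), (0, 2), (0, 3), (0, 4), (0, 5), (1, 5), (2, 5), (2, 6), (3, 6)]
No H-H contacts found.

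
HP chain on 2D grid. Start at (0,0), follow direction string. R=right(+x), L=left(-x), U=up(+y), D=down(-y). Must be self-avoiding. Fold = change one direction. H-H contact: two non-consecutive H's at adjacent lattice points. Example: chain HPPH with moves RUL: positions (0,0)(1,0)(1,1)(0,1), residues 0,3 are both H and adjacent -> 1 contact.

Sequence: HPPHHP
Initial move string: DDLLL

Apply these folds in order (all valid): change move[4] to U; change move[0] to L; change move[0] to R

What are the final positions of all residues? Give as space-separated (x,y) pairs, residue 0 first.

Initial moves: DDLLL
Fold: move[4]->U => DDLLU (positions: [(0, 0), (0, -1), (0, -2), (-1, -2), (-2, -2), (-2, -1)])
Fold: move[0]->L => LDLLU (positions: [(0, 0), (-1, 0), (-1, -1), (-2, -1), (-3, -1), (-3, 0)])
Fold: move[0]->R => RDLLU (positions: [(0, 0), (1, 0), (1, -1), (0, -1), (-1, -1), (-1, 0)])

Answer: (0,0) (1,0) (1,-1) (0,-1) (-1,-1) (-1,0)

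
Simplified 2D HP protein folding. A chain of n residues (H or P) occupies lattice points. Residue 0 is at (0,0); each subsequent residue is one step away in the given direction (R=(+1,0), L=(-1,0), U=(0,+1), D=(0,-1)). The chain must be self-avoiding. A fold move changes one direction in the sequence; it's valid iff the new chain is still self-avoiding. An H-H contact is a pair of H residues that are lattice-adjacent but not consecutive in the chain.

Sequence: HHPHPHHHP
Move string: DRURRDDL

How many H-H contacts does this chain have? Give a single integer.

Answer: 1

Derivation:
Positions: [(0, 0), (0, -1), (1, -1), (1, 0), (2, 0), (3, 0), (3, -1), (3, -2), (2, -2)]
H-H contact: residue 0 @(0,0) - residue 3 @(1, 0)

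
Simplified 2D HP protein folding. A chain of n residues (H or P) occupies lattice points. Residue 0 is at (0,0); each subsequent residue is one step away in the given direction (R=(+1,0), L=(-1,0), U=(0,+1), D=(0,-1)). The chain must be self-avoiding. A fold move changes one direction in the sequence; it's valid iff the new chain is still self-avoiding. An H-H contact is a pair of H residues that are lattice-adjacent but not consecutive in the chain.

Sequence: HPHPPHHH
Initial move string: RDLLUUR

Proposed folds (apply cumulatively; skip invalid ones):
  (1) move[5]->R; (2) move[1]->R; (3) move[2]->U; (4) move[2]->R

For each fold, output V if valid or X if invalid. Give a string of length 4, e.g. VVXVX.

Answer: XXXX

Derivation:
Initial: RDLLUUR -> [(0, 0), (1, 0), (1, -1), (0, -1), (-1, -1), (-1, 0), (-1, 1), (0, 1)]
Fold 1: move[5]->R => RDLLURR INVALID (collision), skipped
Fold 2: move[1]->R => RRLLUUR INVALID (collision), skipped
Fold 3: move[2]->U => RDULUUR INVALID (collision), skipped
Fold 4: move[2]->R => RDRLUUR INVALID (collision), skipped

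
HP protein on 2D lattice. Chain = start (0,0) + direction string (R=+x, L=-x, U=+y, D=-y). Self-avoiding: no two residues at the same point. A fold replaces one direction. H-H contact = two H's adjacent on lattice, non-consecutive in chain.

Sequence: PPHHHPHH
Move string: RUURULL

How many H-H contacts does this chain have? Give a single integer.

Answer: 1

Derivation:
Positions: [(0, 0), (1, 0), (1, 1), (1, 2), (2, 2), (2, 3), (1, 3), (0, 3)]
H-H contact: residue 3 @(1,2) - residue 6 @(1, 3)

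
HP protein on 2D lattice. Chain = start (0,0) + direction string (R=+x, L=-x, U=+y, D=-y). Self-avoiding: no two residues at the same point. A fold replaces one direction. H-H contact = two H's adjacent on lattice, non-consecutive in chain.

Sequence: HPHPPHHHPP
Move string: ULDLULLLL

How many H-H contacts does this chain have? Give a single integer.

Positions: [(0, 0), (0, 1), (-1, 1), (-1, 0), (-2, 0), (-2, 1), (-3, 1), (-4, 1), (-5, 1), (-6, 1)]
H-H contact: residue 2 @(-1,1) - residue 5 @(-2, 1)

Answer: 1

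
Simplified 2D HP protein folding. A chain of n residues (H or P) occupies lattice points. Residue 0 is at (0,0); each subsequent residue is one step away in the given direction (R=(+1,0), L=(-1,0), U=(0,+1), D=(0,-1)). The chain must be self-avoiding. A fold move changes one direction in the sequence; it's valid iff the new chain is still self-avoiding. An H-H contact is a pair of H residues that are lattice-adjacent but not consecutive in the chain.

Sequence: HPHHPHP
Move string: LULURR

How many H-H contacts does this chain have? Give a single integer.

Answer: 1

Derivation:
Positions: [(0, 0), (-1, 0), (-1, 1), (-2, 1), (-2, 2), (-1, 2), (0, 2)]
H-H contact: residue 2 @(-1,1) - residue 5 @(-1, 2)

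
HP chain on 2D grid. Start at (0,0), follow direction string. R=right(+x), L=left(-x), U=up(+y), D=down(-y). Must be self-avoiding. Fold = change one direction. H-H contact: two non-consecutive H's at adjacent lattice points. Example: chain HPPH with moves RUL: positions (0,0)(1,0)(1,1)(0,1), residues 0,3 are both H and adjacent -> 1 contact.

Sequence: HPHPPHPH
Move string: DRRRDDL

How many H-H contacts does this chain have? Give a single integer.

Positions: [(0, 0), (0, -1), (1, -1), (2, -1), (3, -1), (3, -2), (3, -3), (2, -3)]
No H-H contacts found.

Answer: 0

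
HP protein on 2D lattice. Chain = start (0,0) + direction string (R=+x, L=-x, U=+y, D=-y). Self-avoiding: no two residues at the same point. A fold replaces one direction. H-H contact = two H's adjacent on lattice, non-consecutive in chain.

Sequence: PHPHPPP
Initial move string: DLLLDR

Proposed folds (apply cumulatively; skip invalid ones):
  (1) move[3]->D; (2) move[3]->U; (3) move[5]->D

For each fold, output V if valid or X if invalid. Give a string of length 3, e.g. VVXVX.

Initial: DLLLDR -> [(0, 0), (0, -1), (-1, -1), (-2, -1), (-3, -1), (-3, -2), (-2, -2)]
Fold 1: move[3]->D => DLLDDR VALID
Fold 2: move[3]->U => DLLUDR INVALID (collision), skipped
Fold 3: move[5]->D => DLLDDD VALID

Answer: VXV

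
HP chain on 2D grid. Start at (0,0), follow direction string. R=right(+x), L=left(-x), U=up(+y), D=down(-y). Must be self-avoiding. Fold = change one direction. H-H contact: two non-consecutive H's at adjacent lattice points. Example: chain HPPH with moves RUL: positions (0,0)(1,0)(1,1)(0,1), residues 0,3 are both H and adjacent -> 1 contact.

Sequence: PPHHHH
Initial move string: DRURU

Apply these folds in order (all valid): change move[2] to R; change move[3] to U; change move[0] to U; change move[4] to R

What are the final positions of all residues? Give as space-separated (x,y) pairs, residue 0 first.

Initial moves: DRURU
Fold: move[2]->R => DRRRU (positions: [(0, 0), (0, -1), (1, -1), (2, -1), (3, -1), (3, 0)])
Fold: move[3]->U => DRRUU (positions: [(0, 0), (0, -1), (1, -1), (2, -1), (2, 0), (2, 1)])
Fold: move[0]->U => URRUU (positions: [(0, 0), (0, 1), (1, 1), (2, 1), (2, 2), (2, 3)])
Fold: move[4]->R => URRUR (positions: [(0, 0), (0, 1), (1, 1), (2, 1), (2, 2), (3, 2)])

Answer: (0,0) (0,1) (1,1) (2,1) (2,2) (3,2)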